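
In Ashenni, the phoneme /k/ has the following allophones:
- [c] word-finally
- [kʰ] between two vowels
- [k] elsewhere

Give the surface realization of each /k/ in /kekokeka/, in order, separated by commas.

Occurrence 1 (position 1): no conditioning environment matches → elsewhere allophone [k].
Occurrence 2 (position 3): between two vowels → [kʰ].
Occurrence 3 (position 5): between two vowels → [kʰ].
Occurrence 4 (position 7): between two vowels → [kʰ].

[k], [kʰ], [kʰ], [kʰ]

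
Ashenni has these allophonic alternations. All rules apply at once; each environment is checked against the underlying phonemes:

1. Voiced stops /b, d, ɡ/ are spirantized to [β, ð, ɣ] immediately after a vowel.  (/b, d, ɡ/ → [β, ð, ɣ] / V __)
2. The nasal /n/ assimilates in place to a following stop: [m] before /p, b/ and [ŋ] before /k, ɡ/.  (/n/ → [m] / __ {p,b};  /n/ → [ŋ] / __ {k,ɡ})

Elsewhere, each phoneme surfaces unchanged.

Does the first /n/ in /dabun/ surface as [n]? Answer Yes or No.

Yes

/n/ (word-final) fails the environment for rule 2, so it stays [n].
The actual realization is [n], which matches [n].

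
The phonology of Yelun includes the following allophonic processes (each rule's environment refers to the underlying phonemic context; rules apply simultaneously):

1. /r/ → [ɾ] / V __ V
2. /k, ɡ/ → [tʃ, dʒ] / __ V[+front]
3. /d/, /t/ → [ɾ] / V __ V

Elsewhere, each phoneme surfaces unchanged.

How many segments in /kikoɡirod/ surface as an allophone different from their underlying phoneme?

Segments that undergo a rule: /k/ → [tʃ] (rule 2); /ɡ/ → [dʒ] (rule 2); /r/ → [ɾ] (rule 1).
All other segments surface unchanged.

3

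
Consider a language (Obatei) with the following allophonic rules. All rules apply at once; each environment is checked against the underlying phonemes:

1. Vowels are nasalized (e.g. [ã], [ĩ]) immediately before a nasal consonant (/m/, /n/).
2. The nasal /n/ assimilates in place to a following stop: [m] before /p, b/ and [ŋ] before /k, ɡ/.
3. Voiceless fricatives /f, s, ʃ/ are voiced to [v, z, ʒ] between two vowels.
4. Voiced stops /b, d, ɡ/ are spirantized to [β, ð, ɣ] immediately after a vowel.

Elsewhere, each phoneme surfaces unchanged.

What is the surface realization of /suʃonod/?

[suʒõnoð]

/s/ (word-initial) is in the target of rule 3 but the environment (between two vowels) is not met → [s].
/u/ (between /s/ and /ʃ/): rule 1 targets it, but not before a nasal consonant → unchanged [u].
/ʃ/ meets the environment for rule 3 (between two vowels) → [ʒ].
/o/ (between /ʃ/ and /n/) occurs before a nasal consonant → [õ] by rule 1.
/n/ (between /o/ and /o/) fails the environment for rule 2, so it stays [n].
/o/ (between /n/ and /d/): rule 1 targets it, but not before a nasal consonant → unchanged [o].
/d/ (word-final): immediately after a vowel, so rule 4 applies → [ð].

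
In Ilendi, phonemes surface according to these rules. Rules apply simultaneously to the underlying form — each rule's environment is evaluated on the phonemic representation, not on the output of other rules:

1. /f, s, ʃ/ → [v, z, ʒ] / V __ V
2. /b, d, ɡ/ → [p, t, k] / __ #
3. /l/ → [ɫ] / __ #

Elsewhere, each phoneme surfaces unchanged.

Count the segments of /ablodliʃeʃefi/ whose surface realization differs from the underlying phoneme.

Segments that undergo a rule: /ʃ/ → [ʒ] (rule 1); /ʃ/ → [ʒ] (rule 1); /f/ → [v] (rule 1).
All other segments surface unchanged.

3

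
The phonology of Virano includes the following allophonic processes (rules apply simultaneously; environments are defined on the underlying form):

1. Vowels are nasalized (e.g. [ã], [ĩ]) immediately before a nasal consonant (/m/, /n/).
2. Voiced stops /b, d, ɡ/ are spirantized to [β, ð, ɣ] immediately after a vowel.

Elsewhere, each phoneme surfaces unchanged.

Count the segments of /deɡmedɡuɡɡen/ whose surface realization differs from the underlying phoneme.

Segments that undergo a rule: /ɡ/ → [ɣ] (rule 2); /d/ → [ð] (rule 2); /ɡ/ → [ɣ] (rule 2); /e/ → [ẽ] (rule 1).
All other segments surface unchanged.

4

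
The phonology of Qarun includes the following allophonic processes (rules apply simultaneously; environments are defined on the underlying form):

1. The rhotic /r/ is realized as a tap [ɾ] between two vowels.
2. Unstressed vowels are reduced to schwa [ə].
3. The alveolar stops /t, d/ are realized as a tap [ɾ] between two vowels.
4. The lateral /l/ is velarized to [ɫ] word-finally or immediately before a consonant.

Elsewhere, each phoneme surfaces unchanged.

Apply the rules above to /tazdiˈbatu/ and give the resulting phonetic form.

/t/ — word-initial; rule 3 does not apply here → [t].
/a/ meets the environment for rule 2 (in an unstressed syllable) → [ə].
/z/ — not in any rule's target class → [z].
/d/ — between /z/ and /i/; rule 3 does not apply here → [d].
/i/ meets the environment for rule 2 (in an unstressed syllable) → [ə].
/b/ stays [b].
/a/ (between /b/ and /t/): rule 2 targets it, but not in an unstressed syllable → unchanged [a].
/t/ (between /a/ and /u/): between two vowels, so rule 3 applies → [ɾ].
/u/ (word-final) occurs in an unstressed syllable → [ə] by rule 2.

[təzdəˈbaɾə]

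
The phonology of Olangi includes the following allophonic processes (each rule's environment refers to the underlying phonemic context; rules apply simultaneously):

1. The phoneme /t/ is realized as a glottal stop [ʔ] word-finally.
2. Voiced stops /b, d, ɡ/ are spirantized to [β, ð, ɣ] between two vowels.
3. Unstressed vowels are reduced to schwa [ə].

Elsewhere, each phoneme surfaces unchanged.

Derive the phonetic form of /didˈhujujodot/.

/d/ — word-initial; rule 2 does not apply here → [d].
/i/ — between /d/ and /d/, in an unstressed syllable — surfaces as [ə] (rule 3).
/d/ (between /i/ and /h/) fails the environment for rule 2, so it stays [d].
/h/ (between /d/ and /u/): no rule targets it → [h].
/u/ — between /h/ and /j/; rule 3 does not apply here → [u].
/j/ — not in any rule's target class → [j].
/u/ meets the environment for rule 3 (in an unstressed syllable) → [ə].
/j/ stays [j].
/o/ meets the environment for rule 3 (in an unstressed syllable) → [ə].
/d/ meets the environment for rule 2 (between two vowels) → [ð].
Rule 3 applies to /o/ (between /d/ and /t/: in an unstressed syllable) → [ə].
/t/ (word-final) occurs word-finally → [ʔ] by rule 1.

[dədˈhujəjəðəʔ]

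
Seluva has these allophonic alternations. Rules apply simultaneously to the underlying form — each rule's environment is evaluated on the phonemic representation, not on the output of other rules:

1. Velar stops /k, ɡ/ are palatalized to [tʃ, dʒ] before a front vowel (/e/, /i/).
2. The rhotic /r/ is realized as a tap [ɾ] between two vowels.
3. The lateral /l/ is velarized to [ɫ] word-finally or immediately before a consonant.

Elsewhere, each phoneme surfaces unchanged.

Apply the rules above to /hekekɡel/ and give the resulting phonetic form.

/h/ stays [h].
/e/ — not in any rule's target class → [e].
Rule 1 applies to /k/ (between /e/ and /e/: before a front vowel) → [tʃ].
/e/ stays [e].
/k/ (between /e/ and /ɡ/) fails the environment for rule 1, so it stays [k].
/ɡ/ — between /k/ and /e/, before a front vowel — surfaces as [dʒ] (rule 1).
/e/ (between /ɡ/ and /l/) is unaffected → [e].
/l/ meets the environment for rule 3 (word-finally or immediately before a consonant) → [ɫ].

[hetʃekdʒeɫ]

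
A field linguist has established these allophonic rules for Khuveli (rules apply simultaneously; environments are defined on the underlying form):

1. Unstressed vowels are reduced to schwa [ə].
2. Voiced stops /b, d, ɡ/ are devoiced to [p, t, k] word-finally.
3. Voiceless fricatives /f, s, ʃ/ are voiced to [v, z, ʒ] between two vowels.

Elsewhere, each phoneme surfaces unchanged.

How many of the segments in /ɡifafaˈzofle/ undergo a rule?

6

Segments that undergo a rule: /i/ → [ə] (rule 1); /f/ → [v] (rule 3); /a/ → [ə] (rule 1); /f/ → [v] (rule 3); /a/ → [ə] (rule 1); /e/ → [ə] (rule 1).
All other segments surface unchanged.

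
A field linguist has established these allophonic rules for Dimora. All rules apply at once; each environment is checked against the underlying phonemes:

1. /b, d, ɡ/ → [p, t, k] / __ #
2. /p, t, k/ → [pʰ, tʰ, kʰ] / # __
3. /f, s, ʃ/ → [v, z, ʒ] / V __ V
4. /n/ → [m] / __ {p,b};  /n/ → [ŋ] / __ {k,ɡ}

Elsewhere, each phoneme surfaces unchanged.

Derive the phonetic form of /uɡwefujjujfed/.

[uɡwevujjujfet]

/ɡ/ — between /u/ and /w/; rule 1 does not apply here → [ɡ].
/f/ — between /e/ and /u/, between two vowels — surfaces as [v] (rule 3).
/f/ — between /j/ and /e/; rule 3 does not apply here → [f].
/d/ — word-final, word-finally — surfaces as [t] (rule 1).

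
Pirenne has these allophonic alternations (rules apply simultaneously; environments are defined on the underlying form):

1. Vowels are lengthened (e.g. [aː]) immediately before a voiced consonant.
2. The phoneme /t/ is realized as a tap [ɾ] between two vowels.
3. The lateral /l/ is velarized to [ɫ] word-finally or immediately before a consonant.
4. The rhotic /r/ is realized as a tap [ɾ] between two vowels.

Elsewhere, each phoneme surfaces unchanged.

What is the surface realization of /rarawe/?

[raːɾaːwe]

/r/ — word-initial; rule 4 does not apply here → [r].
/a/ meets the environment for rule 1 (before a voiced consonant) → [aː].
/r/ (between /a/ and /a/): between two vowels, so rule 4 applies → [ɾ].
/a/ meets the environment for rule 1 (before a voiced consonant) → [aː].
/w/ (between /a/ and /e/) is unaffected → [w].
/e/ — word-final; rule 1 does not apply here → [e].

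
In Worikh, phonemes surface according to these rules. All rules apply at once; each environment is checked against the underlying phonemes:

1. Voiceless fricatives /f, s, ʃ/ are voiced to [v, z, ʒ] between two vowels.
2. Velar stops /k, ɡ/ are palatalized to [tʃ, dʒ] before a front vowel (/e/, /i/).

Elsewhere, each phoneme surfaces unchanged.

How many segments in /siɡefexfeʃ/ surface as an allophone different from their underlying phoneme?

2

Segments that undergo a rule: /ɡ/ → [dʒ] (rule 2); /f/ → [v] (rule 1).
All other segments surface unchanged.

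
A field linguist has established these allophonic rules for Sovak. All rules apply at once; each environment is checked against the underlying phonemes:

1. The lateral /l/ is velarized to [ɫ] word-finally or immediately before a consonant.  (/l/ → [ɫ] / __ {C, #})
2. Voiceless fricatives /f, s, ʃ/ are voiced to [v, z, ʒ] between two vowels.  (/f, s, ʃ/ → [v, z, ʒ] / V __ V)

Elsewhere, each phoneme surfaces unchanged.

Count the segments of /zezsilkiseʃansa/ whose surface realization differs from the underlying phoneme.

Segments that undergo a rule: /l/ → [ɫ] (rule 1); /s/ → [z] (rule 2); /ʃ/ → [ʒ] (rule 2).
All other segments surface unchanged.

3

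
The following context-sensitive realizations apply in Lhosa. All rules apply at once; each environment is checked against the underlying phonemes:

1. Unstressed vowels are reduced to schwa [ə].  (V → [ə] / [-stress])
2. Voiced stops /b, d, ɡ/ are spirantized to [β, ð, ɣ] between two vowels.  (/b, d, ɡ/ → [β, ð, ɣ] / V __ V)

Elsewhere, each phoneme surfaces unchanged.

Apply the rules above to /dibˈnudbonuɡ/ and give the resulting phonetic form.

/d/ — word-initial; rule 2 does not apply here → [d].
/i/ (between /d/ and /b/) occurs in an unstressed syllable → [ə] by rule 1.
/b/ (between /i/ and /n/) is in the target of rule 2 but the environment (between two vowels) is not met → [b].
/n/ — not in any rule's target class → [n].
/u/ (between /n/ and /d/) is in the target of rule 1 but the environment (in an unstressed syllable) is not met → [u].
/d/ — between /u/ and /b/; rule 2 does not apply here → [d].
/b/ — between /d/ and /o/; rule 2 does not apply here → [b].
/o/ (between /b/ and /n/): in an unstressed syllable, so rule 1 applies → [ə].
/n/ (between /o/ and /u/) is unaffected → [n].
/u/ meets the environment for rule 1 (in an unstressed syllable) → [ə].
/ɡ/ (word-final) fails the environment for rule 2, so it stays [ɡ].

[dəbˈnudbənəɡ]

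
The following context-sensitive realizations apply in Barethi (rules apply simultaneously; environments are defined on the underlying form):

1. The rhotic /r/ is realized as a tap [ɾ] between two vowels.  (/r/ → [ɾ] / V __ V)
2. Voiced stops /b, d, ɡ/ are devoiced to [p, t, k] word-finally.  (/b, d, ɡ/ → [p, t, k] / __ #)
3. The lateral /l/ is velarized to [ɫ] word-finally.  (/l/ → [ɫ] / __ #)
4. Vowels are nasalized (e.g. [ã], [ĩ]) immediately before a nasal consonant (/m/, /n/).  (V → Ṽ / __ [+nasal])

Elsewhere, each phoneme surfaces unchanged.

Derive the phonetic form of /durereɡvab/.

[duɾeɾeɡvap]

/d/ (word-initial) is in the target of rule 2 but the environment (word-finally) is not met → [d].
/u/ (between /d/ and /r/) is in the target of rule 4 but the environment (before a nasal consonant) is not met → [u].
Rule 1 applies to /r/ (between /u/ and /e/: between two vowels) → [ɾ].
/e/ (between /r/ and /r/): rule 4 targets it, but not before a nasal consonant → unchanged [e].
/r/ meets the environment for rule 1 (between two vowels) → [ɾ].
/e/ (between /r/ and /ɡ/) is in the target of rule 4 but the environment (before a nasal consonant) is not met → [e].
/ɡ/ — between /e/ and /v/; rule 2 does not apply here → [ɡ].
/a/ (between /v/ and /b/) fails the environment for rule 4, so it stays [a].
/b/ meets the environment for rule 2 (word-finally) → [p].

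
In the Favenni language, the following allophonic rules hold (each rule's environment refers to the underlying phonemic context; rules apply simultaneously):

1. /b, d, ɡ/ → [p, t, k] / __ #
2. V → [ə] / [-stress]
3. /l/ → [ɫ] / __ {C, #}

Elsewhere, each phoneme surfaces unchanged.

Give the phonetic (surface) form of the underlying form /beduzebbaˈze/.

/b/ (word-initial) is in the target of rule 1 but the environment (word-finally) is not met → [b].
/e/ (between /b/ and /d/) occurs in an unstressed syllable → [ə] by rule 2.
/d/ (between /e/ and /u/): rule 1 targets it, but not word-finally → unchanged [d].
/u/ (between /d/ and /z/): in an unstressed syllable, so rule 2 applies → [ə].
/z/ stays [z].
/e/ meets the environment for rule 2 (in an unstressed syllable) → [ə].
/b/ — between /e/ and /b/; rule 1 does not apply here → [b].
/b/ — between /b/ and /a/; rule 1 does not apply here → [b].
/a/ (between /b/ and /z/): in an unstressed syllable, so rule 2 applies → [ə].
/z/ — not in any rule's target class → [z].
/e/ — word-final; rule 2 does not apply here → [e].

[bədəzəbbəˈze]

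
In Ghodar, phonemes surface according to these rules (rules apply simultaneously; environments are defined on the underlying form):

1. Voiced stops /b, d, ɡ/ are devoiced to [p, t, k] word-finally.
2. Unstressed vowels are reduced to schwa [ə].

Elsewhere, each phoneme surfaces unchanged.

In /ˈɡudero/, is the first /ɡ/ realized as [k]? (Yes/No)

No

/ɡ/ — word-initial; rule 1 does not apply here → [ɡ].
The actual realization is [ɡ], not [k].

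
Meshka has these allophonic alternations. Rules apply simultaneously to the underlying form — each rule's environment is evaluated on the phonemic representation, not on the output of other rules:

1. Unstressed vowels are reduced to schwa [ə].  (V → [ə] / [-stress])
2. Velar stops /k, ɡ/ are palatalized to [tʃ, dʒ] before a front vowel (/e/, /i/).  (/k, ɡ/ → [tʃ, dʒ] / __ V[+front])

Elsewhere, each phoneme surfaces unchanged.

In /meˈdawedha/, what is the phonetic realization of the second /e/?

/e/ (between /w/ and /d/): in an unstressed syllable, so rule 1 applies → [ə].

[ə]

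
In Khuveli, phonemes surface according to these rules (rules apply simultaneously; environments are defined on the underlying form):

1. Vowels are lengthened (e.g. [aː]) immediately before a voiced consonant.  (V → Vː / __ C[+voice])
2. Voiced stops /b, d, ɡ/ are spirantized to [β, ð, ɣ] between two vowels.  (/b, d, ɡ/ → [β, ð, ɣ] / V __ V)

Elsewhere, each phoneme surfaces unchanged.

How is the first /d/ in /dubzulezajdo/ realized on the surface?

[d]

/d/ — word-initial; rule 2 does not apply here → [d].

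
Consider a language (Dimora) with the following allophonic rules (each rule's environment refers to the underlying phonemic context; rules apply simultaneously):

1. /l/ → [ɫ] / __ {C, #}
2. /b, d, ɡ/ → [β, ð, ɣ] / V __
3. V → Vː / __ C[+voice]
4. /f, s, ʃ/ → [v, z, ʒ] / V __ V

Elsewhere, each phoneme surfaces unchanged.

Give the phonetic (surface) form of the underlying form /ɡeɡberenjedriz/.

/ɡ/ (word-initial): rule 2 targets it, but not immediately after a vowel → unchanged [ɡ].
/e/ (between /ɡ/ and /ɡ/) occurs before a voiced consonant → [eː] by rule 3.
Rule 2 applies to /ɡ/ (between /e/ and /b/: immediately after a vowel) → [ɣ].
/b/ (between /ɡ/ and /e/): rule 2 targets it, but not immediately after a vowel → unchanged [b].
/e/ (between /b/ and /r/): before a voiced consonant, so rule 3 applies → [eː].
/r/ stays [r].
/e/ (between /r/ and /n/) occurs before a voiced consonant → [eː] by rule 3.
/n/ (between /e/ and /j/) is unaffected → [n].
/j/ (between /n/ and /e/) is unaffected → [j].
/e/ (between /j/ and /d/) occurs before a voiced consonant → [eː] by rule 3.
/d/ meets the environment for rule 2 (immediately after a vowel) → [ð].
/r/ (between /d/ and /i/) is unaffected → [r].
/i/ — between /r/ and /z/, before a voiced consonant — surfaces as [iː] (rule 3).
/z/ stays [z].

[ɡeːɣbeːreːnjeːðriːz]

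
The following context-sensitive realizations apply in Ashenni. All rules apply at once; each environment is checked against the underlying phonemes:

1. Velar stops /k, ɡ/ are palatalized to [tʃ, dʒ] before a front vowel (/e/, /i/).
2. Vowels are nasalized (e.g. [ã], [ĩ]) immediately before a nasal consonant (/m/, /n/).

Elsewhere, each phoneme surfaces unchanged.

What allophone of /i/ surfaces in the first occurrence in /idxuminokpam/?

/i/ (word-initial) fails the environment for rule 2, so it stays [i].

[i]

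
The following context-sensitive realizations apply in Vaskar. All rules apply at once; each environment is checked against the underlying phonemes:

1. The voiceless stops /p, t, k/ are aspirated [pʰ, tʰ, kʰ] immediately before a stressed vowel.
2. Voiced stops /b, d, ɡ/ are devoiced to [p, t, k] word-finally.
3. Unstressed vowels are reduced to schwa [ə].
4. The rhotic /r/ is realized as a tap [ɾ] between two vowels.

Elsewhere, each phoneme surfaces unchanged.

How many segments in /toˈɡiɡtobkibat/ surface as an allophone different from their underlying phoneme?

Segments that undergo a rule: /o/ → [ə] (rule 3); /o/ → [ə] (rule 3); /i/ → [ə] (rule 3); /a/ → [ə] (rule 3).
All other segments surface unchanged.

4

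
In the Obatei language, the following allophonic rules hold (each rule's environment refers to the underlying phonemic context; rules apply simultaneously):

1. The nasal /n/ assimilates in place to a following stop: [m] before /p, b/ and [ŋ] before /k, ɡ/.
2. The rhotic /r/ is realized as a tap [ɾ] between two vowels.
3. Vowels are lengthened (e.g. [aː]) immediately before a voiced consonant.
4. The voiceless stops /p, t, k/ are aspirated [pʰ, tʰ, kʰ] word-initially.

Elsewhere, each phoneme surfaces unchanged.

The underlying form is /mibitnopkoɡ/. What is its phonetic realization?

/i/ meets the environment for rule 3 (before a voiced consonant) → [iː].
/i/ (between /b/ and /t/) is in the target of rule 3 but the environment (before a voiced consonant) is not met → [i].
/t/ (between /i/ and /n/) is in the target of rule 4 but the environment (word-initially) is not met → [t].
/n/ (between /t/ and /o/) fails the environment for rule 1, so it stays [n].
/o/ (between /n/ and /p/) is in the target of rule 3 but the environment (before a voiced consonant) is not met → [o].
/p/ (between /o/ and /k/) is in the target of rule 4 but the environment (word-initially) is not met → [p].
/k/ — between /p/ and /o/; rule 4 does not apply here → [k].
Rule 3 applies to /o/ (between /k/ and /ɡ/: before a voiced consonant) → [oː].

[miːbitnopkoːɡ]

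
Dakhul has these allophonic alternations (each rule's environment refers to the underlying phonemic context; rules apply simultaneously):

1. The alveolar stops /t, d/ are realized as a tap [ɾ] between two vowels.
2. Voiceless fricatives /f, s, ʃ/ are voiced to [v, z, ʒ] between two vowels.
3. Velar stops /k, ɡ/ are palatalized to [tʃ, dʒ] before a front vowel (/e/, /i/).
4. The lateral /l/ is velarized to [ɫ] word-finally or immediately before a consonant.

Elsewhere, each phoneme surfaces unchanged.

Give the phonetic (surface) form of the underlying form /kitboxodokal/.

[tʃitboxoɾokaɫ]

/k/ (word-initial): before a front vowel, so rule 3 applies → [tʃ].
/i/ — not in any rule's target class → [i].
/t/ (between /i/ and /b/) is in the target of rule 1 but the environment (between two vowels) is not met → [t].
/b/ (between /t/ and /o/): no rule targets it → [b].
/o/ (between /b/ and /x/): no rule targets it → [o].
/x/ (between /o/ and /o/): no rule targets it → [x].
/o/ stays [o].
/d/ (between /o/ and /o/): between two vowels, so rule 1 applies → [ɾ].
/o/ — not in any rule's target class → [o].
/k/ (between /o/ and /a/) fails the environment for rule 3, so it stays [k].
/a/ stays [a].
/l/ meets the environment for rule 4 (word-finally or immediately before a consonant) → [ɫ].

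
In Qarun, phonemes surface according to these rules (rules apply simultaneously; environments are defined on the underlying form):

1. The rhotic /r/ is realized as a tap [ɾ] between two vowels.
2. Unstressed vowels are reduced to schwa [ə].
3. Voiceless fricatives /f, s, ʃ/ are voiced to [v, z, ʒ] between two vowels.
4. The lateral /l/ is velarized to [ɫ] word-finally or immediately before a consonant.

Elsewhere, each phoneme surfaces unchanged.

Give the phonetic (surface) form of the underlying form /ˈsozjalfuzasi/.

/s/ (word-initial) is in the target of rule 3 but the environment (between two vowels) is not met → [s].
/o/ (between /s/ and /z/): rule 2 targets it, but not in an unstressed syllable → unchanged [o].
/z/ (between /o/ and /j/): no rule targets it → [z].
/j/ (between /z/ and /a/): no rule targets it → [j].
/a/ — between /j/ and /l/, in an unstressed syllable — surfaces as [ə] (rule 2).
/l/ (between /a/ and /f/) occurs word-finally or immediately before a consonant → [ɫ] by rule 4.
/f/ (between /l/ and /u/) fails the environment for rule 3, so it stays [f].
/u/ (between /f/ and /z/) occurs in an unstressed syllable → [ə] by rule 2.
/z/ (between /u/ and /a/): no rule targets it → [z].
/a/ meets the environment for rule 2 (in an unstressed syllable) → [ə].
Rule 3 applies to /s/ (between /a/ and /i/: between two vowels) → [z].
Rule 2 applies to /i/ (word-final: in an unstressed syllable) → [ə].

[ˈsozjəɫfəzəzə]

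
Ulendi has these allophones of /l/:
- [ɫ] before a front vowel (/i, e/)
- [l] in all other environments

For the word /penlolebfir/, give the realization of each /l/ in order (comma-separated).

[l], [ɫ]

Occurrence 1 (position 4): no conditioning environment matches → elsewhere allophone [l].
Occurrence 2 (position 6): before a front vowel (/i, e/) → [ɫ].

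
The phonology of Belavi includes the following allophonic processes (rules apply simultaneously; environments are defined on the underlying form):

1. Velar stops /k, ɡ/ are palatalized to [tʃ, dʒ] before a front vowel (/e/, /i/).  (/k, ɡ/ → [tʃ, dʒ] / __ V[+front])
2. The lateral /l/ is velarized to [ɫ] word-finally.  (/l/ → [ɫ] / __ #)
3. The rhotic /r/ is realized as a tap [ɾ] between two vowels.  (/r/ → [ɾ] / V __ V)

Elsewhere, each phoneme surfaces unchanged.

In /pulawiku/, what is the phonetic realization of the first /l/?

[l]

/l/ (between /u/ and /a/) fails the environment for rule 2, so it stays [l].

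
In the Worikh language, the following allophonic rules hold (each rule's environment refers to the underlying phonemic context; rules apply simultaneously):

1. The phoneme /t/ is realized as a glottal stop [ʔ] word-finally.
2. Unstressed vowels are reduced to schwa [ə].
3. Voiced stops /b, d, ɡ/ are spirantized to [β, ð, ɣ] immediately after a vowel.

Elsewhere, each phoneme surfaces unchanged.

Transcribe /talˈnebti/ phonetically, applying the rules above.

[təlˈneβtə]

/t/ (word-initial) is in the target of rule 1 but the environment (word-finally) is not met → [t].
/a/ (between /t/ and /l/): in an unstressed syllable, so rule 2 applies → [ə].
/l/ — not in any rule's target class → [l].
/n/ (between /l/ and /e/) is unaffected → [n].
/e/ — between /n/ and /b/; rule 2 does not apply here → [e].
/b/ (between /e/ and /t/) occurs immediately after a vowel → [β] by rule 3.
/t/ — between /b/ and /i/; rule 1 does not apply here → [t].
/i/ (word-final): in an unstressed syllable, so rule 2 applies → [ə].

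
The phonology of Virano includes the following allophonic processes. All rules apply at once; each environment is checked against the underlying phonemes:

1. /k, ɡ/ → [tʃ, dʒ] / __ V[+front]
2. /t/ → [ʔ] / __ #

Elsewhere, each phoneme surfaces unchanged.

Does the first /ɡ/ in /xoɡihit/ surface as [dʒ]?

/ɡ/ (between /o/ and /i/) occurs before a front vowel → [dʒ] by rule 1.
The actual realization is [dʒ], which matches [dʒ].

Yes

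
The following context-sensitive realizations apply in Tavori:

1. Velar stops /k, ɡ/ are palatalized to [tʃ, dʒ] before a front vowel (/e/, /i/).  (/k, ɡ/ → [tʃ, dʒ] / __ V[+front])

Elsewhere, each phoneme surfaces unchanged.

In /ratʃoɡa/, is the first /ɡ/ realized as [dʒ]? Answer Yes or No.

No

/ɡ/ (between /o/ and /a/) fails the environment for rule 1, so it stays [ɡ].
The actual realization is [ɡ], not [dʒ].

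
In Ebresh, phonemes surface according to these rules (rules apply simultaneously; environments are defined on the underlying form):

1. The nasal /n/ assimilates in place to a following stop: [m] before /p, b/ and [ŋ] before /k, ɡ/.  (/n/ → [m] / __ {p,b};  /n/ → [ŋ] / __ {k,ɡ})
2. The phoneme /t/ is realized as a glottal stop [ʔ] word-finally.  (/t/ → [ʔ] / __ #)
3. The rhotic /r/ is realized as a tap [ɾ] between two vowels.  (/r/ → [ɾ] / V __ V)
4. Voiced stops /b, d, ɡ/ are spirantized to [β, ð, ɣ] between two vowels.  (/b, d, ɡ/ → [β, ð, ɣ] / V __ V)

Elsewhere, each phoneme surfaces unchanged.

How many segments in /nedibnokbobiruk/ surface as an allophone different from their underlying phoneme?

Segments that undergo a rule: /d/ → [ð] (rule 4); /b/ → [β] (rule 4); /r/ → [ɾ] (rule 3).
All other segments surface unchanged.

3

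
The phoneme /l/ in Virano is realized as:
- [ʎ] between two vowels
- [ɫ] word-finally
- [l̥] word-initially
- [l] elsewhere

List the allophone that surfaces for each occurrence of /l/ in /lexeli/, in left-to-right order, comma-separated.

Occurrence 1 (position 1): word-initially → [l̥].
Occurrence 2 (position 5): between two vowels → [ʎ].

[l̥], [ʎ]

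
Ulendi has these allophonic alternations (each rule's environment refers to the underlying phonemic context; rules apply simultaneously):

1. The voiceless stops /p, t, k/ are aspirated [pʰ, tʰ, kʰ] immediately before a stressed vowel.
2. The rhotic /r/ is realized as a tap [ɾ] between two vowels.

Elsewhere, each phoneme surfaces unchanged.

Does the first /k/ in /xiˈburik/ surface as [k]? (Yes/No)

/k/ — word-final; rule 1 does not apply here → [k].
The actual realization is [k], which matches [k].

Yes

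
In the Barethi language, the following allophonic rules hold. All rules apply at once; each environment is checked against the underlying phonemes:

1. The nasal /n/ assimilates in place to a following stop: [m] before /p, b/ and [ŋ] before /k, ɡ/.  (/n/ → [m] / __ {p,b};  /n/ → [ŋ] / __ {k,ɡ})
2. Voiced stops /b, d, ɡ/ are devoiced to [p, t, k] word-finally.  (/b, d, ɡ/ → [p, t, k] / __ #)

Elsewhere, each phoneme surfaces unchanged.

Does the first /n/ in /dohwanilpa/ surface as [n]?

Yes

/n/ (between /a/ and /i/) fails the environment for rule 1, so it stays [n].
The actual realization is [n], which matches [n].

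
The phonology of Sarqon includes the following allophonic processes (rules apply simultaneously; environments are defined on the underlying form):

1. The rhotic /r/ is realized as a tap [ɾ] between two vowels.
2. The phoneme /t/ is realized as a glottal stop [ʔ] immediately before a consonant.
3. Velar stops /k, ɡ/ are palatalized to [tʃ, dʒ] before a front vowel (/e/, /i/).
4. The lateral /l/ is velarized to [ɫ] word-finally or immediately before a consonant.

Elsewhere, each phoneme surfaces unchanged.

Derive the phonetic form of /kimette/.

/k/ meets the environment for rule 3 (before a front vowel) → [tʃ].
/i/ stays [i].
/m/ (between /i/ and /e/) is unaffected → [m].
/e/ stays [e].
/t/ (between /e/ and /t/): immediately before a consonant, so rule 2 applies → [ʔ].
/t/ — between /t/ and /e/; rule 2 does not apply here → [t].
/e/ (word-final): no rule targets it → [e].

[tʃimeʔte]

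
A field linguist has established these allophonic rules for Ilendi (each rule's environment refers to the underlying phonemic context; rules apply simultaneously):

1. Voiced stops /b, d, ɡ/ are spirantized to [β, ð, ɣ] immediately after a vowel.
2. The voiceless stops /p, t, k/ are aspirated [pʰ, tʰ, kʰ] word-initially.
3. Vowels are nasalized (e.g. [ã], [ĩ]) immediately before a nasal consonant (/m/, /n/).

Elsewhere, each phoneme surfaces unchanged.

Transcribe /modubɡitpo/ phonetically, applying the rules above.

/m/ — not in any rule's target class → [m].
/o/ (between /m/ and /d/) fails the environment for rule 3, so it stays [o].
/d/ — between /o/ and /u/, immediately after a vowel — surfaces as [ð] (rule 1).
/u/ (between /d/ and /b/): rule 3 targets it, but not before a nasal consonant → unchanged [u].
/b/ (between /u/ and /ɡ/) occurs immediately after a vowel → [β] by rule 1.
/ɡ/ (between /b/ and /i/): rule 1 targets it, but not immediately after a vowel → unchanged [ɡ].
/i/ (between /ɡ/ and /t/): rule 3 targets it, but not before a nasal consonant → unchanged [i].
/t/ — between /i/ and /p/; rule 2 does not apply here → [t].
/p/ (between /t/ and /o/) fails the environment for rule 2, so it stays [p].
/o/ (word-final) fails the environment for rule 3, so it stays [o].

[moðuβɡitpo]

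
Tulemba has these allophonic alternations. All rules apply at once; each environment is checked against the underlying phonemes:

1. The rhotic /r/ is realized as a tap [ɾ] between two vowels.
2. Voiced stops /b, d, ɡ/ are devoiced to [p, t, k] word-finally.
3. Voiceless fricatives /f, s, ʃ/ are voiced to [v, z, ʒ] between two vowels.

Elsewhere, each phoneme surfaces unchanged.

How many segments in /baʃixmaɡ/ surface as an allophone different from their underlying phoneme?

Segments that undergo a rule: /ʃ/ → [ʒ] (rule 3); /ɡ/ → [k] (rule 2).
All other segments surface unchanged.

2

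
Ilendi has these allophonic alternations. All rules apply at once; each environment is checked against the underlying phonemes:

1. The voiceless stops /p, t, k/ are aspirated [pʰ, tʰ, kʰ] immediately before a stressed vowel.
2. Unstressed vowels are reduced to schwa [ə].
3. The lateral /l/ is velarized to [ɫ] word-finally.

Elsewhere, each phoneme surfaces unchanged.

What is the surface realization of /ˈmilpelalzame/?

[ˈmilpələlzəmə]

/i/ (between /m/ and /l/): rule 2 targets it, but not in an unstressed syllable → unchanged [i].
/l/ (between /i/ and /p/) fails the environment for rule 3, so it stays [l].
/p/ (between /l/ and /e/) is in the target of rule 1 but the environment (immediately before a stressed vowel) is not met → [p].
/e/ (between /p/ and /l/): in an unstressed syllable, so rule 2 applies → [ə].
/l/ (between /e/ and /a/) fails the environment for rule 3, so it stays [l].
/a/ (between /l/ and /l/): in an unstressed syllable, so rule 2 applies → [ə].
/l/ (between /a/ and /z/) is in the target of rule 3 but the environment (word-finally) is not met → [l].
/a/ meets the environment for rule 2 (in an unstressed syllable) → [ə].
/e/ (word-final) occurs in an unstressed syllable → [ə] by rule 2.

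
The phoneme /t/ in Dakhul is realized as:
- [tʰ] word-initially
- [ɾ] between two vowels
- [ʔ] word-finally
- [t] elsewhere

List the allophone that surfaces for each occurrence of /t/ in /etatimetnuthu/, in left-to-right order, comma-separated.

Occurrence 1 (position 2): between two vowels → [ɾ].
Occurrence 2 (position 4): between two vowels → [ɾ].
Occurrence 3 (position 8): no conditioning environment matches → elsewhere allophone [t].
Occurrence 4 (position 11): no conditioning environment matches → elsewhere allophone [t].

[ɾ], [ɾ], [t], [t]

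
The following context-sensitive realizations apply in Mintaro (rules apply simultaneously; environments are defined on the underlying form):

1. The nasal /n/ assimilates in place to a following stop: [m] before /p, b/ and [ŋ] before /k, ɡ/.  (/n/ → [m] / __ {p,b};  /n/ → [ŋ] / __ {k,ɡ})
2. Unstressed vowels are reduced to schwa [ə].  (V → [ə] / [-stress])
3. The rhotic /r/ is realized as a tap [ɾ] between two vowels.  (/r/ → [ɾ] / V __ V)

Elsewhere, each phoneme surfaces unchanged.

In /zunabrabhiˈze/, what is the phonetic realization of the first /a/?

Rule 2 applies to /a/ (between /n/ and /b/: in an unstressed syllable) → [ə].

[ə]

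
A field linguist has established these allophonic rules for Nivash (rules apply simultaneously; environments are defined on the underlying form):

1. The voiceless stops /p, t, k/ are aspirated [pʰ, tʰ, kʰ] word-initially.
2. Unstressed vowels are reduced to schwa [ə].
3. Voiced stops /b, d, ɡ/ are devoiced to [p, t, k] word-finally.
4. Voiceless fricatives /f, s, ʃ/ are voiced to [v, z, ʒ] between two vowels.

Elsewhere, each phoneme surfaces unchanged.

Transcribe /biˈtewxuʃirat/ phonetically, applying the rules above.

[bəˈtewxəʒərət]

/b/ (word-initial) fails the environment for rule 3, so it stays [b].
/i/ (between /b/ and /t/): in an unstressed syllable, so rule 2 applies → [ə].
/t/ (between /i/ and /e/) is in the target of rule 1 but the environment (word-initially) is not met → [t].
/e/ — between /t/ and /w/; rule 2 does not apply here → [e].
/w/ — not in any rule's target class → [w].
/x/ — not in any rule's target class → [x].
/u/ — between /x/ and /ʃ/, in an unstressed syllable — surfaces as [ə] (rule 2).
/ʃ/ meets the environment for rule 4 (between two vowels) → [ʒ].
/i/ meets the environment for rule 2 (in an unstressed syllable) → [ə].
/r/ stays [r].
Rule 2 applies to /a/ (between /r/ and /t/: in an unstressed syllable) → [ə].
/t/ (word-final) fails the environment for rule 1, so it stays [t].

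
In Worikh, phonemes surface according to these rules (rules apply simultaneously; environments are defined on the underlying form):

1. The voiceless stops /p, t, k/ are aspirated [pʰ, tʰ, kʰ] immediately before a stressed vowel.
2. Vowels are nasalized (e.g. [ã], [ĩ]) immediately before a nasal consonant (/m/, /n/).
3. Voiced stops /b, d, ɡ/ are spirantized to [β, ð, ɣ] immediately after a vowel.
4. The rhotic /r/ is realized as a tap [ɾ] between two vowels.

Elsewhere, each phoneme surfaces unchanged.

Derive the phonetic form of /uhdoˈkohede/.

/u/ (word-initial) fails the environment for rule 2, so it stays [u].
/h/ — not in any rule's target class → [h].
/d/ (between /h/ and /o/) fails the environment for rule 3, so it stays [d].
/o/ (between /d/ and /k/): rule 2 targets it, but not before a nasal consonant → unchanged [o].
/k/ — between /o/ and /o/, immediately before a stressed vowel — surfaces as [kʰ] (rule 1).
/o/ — between /k/ and /h/; rule 2 does not apply here → [o].
/h/ — not in any rule's target class → [h].
/e/ (between /h/ and /d/) fails the environment for rule 2, so it stays [e].
/d/ — between /e/ and /e/, immediately after a vowel — surfaces as [ð] (rule 3).
/e/ (word-final): rule 2 targets it, but not before a nasal consonant → unchanged [e].

[uhdoˈkʰoheðe]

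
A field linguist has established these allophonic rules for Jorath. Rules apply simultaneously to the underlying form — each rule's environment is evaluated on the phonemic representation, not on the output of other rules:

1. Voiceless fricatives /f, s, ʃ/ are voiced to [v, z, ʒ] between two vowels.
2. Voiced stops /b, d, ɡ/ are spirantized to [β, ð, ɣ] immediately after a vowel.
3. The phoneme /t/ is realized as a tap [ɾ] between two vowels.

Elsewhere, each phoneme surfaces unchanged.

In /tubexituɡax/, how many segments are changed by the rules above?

Segments that undergo a rule: /b/ → [β] (rule 2); /t/ → [ɾ] (rule 3); /ɡ/ → [ɣ] (rule 2).
All other segments surface unchanged.

3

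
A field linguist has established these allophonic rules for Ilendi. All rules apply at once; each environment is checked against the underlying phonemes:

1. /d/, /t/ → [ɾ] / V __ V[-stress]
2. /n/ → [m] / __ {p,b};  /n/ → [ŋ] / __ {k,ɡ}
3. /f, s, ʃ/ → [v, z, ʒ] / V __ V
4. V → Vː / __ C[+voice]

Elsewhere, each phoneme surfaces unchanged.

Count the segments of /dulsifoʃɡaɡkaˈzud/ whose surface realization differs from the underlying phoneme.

Segments that undergo a rule: /u/ → [uː] (rule 4); /f/ → [v] (rule 3); /a/ → [aː] (rule 4); /a/ → [aː] (rule 4); /u/ → [uː] (rule 4).
All other segments surface unchanged.

5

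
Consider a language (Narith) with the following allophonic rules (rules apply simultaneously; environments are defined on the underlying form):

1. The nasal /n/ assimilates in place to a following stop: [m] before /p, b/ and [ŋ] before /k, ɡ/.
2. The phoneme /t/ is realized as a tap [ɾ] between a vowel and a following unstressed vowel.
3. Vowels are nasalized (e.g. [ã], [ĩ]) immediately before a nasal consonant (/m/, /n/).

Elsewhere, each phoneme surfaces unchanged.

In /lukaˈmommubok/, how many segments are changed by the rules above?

Segments that undergo a rule: /a/ → [ã] (rule 3); /o/ → [õ] (rule 3).
All other segments surface unchanged.

2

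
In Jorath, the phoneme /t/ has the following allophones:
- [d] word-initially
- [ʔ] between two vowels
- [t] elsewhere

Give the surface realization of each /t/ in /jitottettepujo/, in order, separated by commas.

[ʔ], [t], [t], [t], [t]

Occurrence 1 (position 3): between two vowels → [ʔ].
Occurrence 2 (position 5): no conditioning environment matches → elsewhere allophone [t].
Occurrence 3 (position 6): no conditioning environment matches → elsewhere allophone [t].
Occurrence 4 (position 8): no conditioning environment matches → elsewhere allophone [t].
Occurrence 5 (position 9): no conditioning environment matches → elsewhere allophone [t].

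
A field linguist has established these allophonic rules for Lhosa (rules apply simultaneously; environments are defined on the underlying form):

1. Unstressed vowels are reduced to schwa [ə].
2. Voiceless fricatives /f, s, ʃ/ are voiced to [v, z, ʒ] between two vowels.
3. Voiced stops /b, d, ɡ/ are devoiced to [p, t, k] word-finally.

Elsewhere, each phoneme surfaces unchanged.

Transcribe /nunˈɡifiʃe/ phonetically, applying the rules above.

[nənˈɡivəʒə]

/n/ — not in any rule's target class → [n].
/u/ (between /n/ and /n/): in an unstressed syllable, so rule 1 applies → [ə].
/n/ stays [n].
/ɡ/ (between /n/ and /i/): rule 3 targets it, but not word-finally → unchanged [ɡ].
/i/ (between /ɡ/ and /f/): rule 1 targets it, but not in an unstressed syllable → unchanged [i].
/f/ (between /i/ and /i/): between two vowels, so rule 2 applies → [v].
/i/ meets the environment for rule 1 (in an unstressed syllable) → [ə].
/ʃ/ (between /i/ and /e/): between two vowels, so rule 2 applies → [ʒ].
Rule 1 applies to /e/ (word-final: in an unstressed syllable) → [ə].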